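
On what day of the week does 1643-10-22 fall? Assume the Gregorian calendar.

Doomsday rule: the anchor day for the 1600s is Tuesday. For year 43: 43÷12 = 3 r 7, and 7÷4 = 1, so 3+7+1 = 11.
Tuesday + 11 ≡ Saturday — that's 1643's doomsday.
In October the doomsday date is Oct 10.
Oct 22 is 12 days after Oct 10; 12 mod 7 = 5, so Saturday + 5 = Thursday.

Thursday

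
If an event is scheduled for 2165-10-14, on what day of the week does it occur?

Monday

Doomsday rule: the anchor day for the 2100s is Sunday. For year 65: 65÷12 = 5 r 5, and 5÷4 = 1, so 5+5+1 = 11.
Sunday + 11 ≡ Thursday — that's 2165's doomsday.
In October the doomsday date is Oct 10.
Oct 14 is 4 days after Oct 10; 4 mod 7 = 4, so Thursday + 4 = Monday.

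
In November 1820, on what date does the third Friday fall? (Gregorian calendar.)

November 17, 1820

November 1, 1820 is a Wednesday.
The first Friday is therefore November 3 (2 days later).
The third Friday is 3 + 2×7 = November 17.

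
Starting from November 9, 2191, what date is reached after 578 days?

+366 (one year; includes Feb 29, 2192) → Nov 9, 2192 (212 left).
Nov has 30 days: +22 → Dec 1, 2192 (190 left).
Dec has 31 days: +31 → Jan 1, 2193 (159 left).
Jan has 31 days: +31 → Feb 1, 2193 (128 left).
Feb has 28 days: +28 → Mar 1, 2193 (100 left).
Mar has 31 days: +31 → Apr 1, 2193 (69 left).
Apr has 30 days: +30 → May 1, 2193 (39 left).
May has 31 days: +31 → Jun 1, 2193 (8 left).
+8 → Jun 9, 2193.

June 9, 2193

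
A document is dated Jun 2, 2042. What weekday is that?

Monday

Doomsday rule: the anchor day for the 2000s is Tuesday. For year 42: 42÷12 = 3 r 6, and 6÷4 = 1, so 3+6+1 = 10.
Tuesday + 10 ≡ Friday — that's 2042's doomsday.
In June the doomsday date is Jun 6.
Jun 2 is 4 days before Jun 6; 4 mod 7 = 4, so Friday − 4 = Monday.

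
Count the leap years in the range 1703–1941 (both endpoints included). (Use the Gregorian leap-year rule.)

58

Multiples of 4 in [1703,1941]: 60.
Of those, multiples of 100: 2 (not leap unless ÷400).
Multiples of 400: 0.
Leap years = 60 − 2 + 0 = 58.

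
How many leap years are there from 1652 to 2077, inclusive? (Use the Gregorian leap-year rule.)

104

Multiples of 4 in [1652,2077]: 107.
Of those, multiples of 100: 4 (not leap unless ÷400).
Multiples of 400: 1.
Leap years = 107 − 4 + 1 = 104.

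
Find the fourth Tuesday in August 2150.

August 1, 2150 is a Saturday.
The first Tuesday is therefore August 4 (3 days later).
The fourth Tuesday is 4 + 3×7 = August 25.

August 25, 2150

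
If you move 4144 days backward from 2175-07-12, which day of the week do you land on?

First find the weekday of Jul 12, 2175. Doomsday rule: the anchor day for the 2100s is Sunday. For year 75: 75÷12 = 6 r 3, and 3÷4 = 0, so 6+3+0 = 9.
Sunday + 9 ≡ Tuesday — that's 2175's doomsday.
In July the doomsday date is Jul 11.
Jul 12 is 1 day after Jul 11; 1 mod 7 = 1, so Tuesday + 1 = Wednesday.
4144 mod 7 = 0, so 4144 days before a Wednesday is Wednesday − 0 = Wednesday.

Wednesday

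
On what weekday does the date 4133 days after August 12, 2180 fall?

First find the weekday of Aug 12, 2180. Doomsday rule: the anchor day for the 2100s is Sunday. For year 80: 80÷12 = 6 r 8, and 8÷4 = 2, so 6+8+2 = 16.
Sunday + 16 ≡ Tuesday — that's 2180's doomsday.
In August the doomsday date is Aug 8.
Aug 12 is 4 days after Aug 8; 4 mod 7 = 4, so Tuesday + 4 = Saturday.
4133 mod 7 = 3, so 4133 days after a Saturday is Saturday + 3 = Tuesday.

Tuesday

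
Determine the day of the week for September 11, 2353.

Doomsday rule: the anchor day for the 2300s is Wednesday. For year 53: 53÷12 = 4 r 5, and 5÷4 = 1, so 4+5+1 = 10.
Wednesday + 10 ≡ Saturday — that's 2353's doomsday.
In September the doomsday date is Sep 5.
Sep 11 is 6 days after Sep 5; 6 mod 7 = 6, so Saturday + 6 = Friday.

Friday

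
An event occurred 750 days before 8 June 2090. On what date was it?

−365 (one year) → Jun 8, 2089 (385 left).
−8 → May 31, 2089 (end of May, 31 days; 377 left).
−31 → Apr 30, 2089 (end of Apr, 30 days; 346 left).
−30 → Mar 31, 2089 (end of Mar, 31 days; 316 left).
−31 → Feb 28, 2089 (end of Feb, 28 days; 285 left).
−28 → Jan 31, 2089 (end of Jan, 31 days; 257 left).
−31 → Dec 31, 2088 (end of Dec, 31 days; 226 left).
−31 → Nov 30, 2088 (end of Nov, 30 days; 195 left).
−30 → Oct 31, 2088 (end of Oct, 31 days; 165 left).
−31 → Sep 30, 2088 (end of Sep, 30 days; 134 left).
−30 → Aug 31, 2088 (end of Aug, 31 days; 104 left).
−31 → Jul 31, 2088 (end of Jul, 31 days; 73 left).
−31 → Jun 30, 2088 (end of Jun, 30 days; 42 left).
−30 → May 31, 2088 (end of May, 31 days; 12 left).
−12 → May 19, 2088.

May 19, 2088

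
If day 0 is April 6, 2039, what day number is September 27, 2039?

174

Apr 6, 2039 → May 6, 2039: 30 days (April has 30).
May 6, 2039 → Jun 6, 2039: 31 days (May has 31).
Jun 6, 2039 → Jul 6, 2039: 30 days (June has 30).
Jul 6, 2039 → Aug 6, 2039: 31 days (July has 31).
Aug 6, 2039 → Sep 6, 2039: 31 days (August has 31).
Sep 6, 2039 → Sep 27, 2039: 21 days.
Total: 174 days.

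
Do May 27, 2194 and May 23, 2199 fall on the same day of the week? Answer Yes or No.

No

From May 27, 2194 to May 23, 2199 is 1822 days.
1822 mod 7 = 2, so they are different weekdays.
(May 27, 2194 is a Tuesday; May 23, 2199 is a Thursday.)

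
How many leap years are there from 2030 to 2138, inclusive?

Multiples of 4 in [2030,2138]: 27.
Of those, multiples of 100: 1 (not leap unless ÷400).
Multiples of 400: 0.
Leap years = 27 − 1 + 0 = 26.

26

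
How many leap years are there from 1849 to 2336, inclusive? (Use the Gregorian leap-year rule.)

Multiples of 4 in [1849,2336]: 122.
Of those, multiples of 100: 5 (not leap unless ÷400).
Multiples of 400: 1.
Leap years = 122 − 5 + 1 = 118.

118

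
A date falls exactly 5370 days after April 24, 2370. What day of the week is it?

Apr 24, 2370 is a Friday.
5370 mod 7 = 1, so 5370 days after a Friday is Friday + 1 = Saturday.

Saturday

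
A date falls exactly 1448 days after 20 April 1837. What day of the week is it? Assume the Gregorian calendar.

First find the weekday of Apr 20, 1837. Doomsday rule: the anchor day for the 1800s is Friday. For year 37: 37÷12 = 3 r 1, and 1÷4 = 0, so 3+1+0 = 4.
Friday + 4 ≡ Tuesday — that's 1837's doomsday.
In April the doomsday date is Apr 4.
Apr 20 is 16 days after Apr 4; 16 mod 7 = 2, so Tuesday + 2 = Thursday.
1448 mod 7 = 6, so 1448 days after a Thursday is Thursday + 6 = Wednesday.

Wednesday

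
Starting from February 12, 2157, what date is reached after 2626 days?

+365 (one year) → Feb 12, 2158 (2261 left).
+365 (one year) → Feb 12, 2159 (1896 left).
+365 (one year) → Feb 12, 2160 (1531 left).
+366 (one year; includes Feb 29, 2160) → Feb 12, 2161 (1165 left).
+365 (one year) → Feb 12, 2162 (800 left).
+365 (one year) → Feb 12, 2163 (435 left).
+365 (one year) → Feb 12, 2164 (70 left).
Feb has 29 days: +18 → Mar 1, 2164 (52 left).
Mar has 31 days: +31 → Apr 1, 2164 (21 left).
+21 → Apr 22, 2164.

April 22, 2164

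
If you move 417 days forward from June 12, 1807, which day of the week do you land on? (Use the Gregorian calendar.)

Jun 12, 1807 is a Friday.
417 mod 7 = 4, so 417 days after a Friday is Friday + 4 = Tuesday.

Tuesday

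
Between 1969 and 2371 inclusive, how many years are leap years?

97

Multiples of 4 in [1969,2371]: 100.
Of those, multiples of 100: 4 (not leap unless ÷400).
Multiples of 400: 1.
Leap years = 100 − 4 + 1 = 97.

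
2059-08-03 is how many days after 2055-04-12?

Apr 12, 2055 → Apr 12, 2056: 366 days (Feb 29, 2056 is in that span).
Apr 12, 2056 → Apr 12, 2057: 365 days.
Apr 12, 2057 → Apr 12, 2058: 365 days.
Apr 12, 2058 → Apr 12, 2059: 365 days.
Apr 12, 2059 → May 12, 2059: 30 days (April has 30).
May 12, 2059 → Jun 12, 2059: 31 days (May has 31).
Jun 12, 2059 → Jul 12, 2059: 30 days (June has 30).
Jul 12, 2059 → Aug 3, 2059: 22 days.
Total: 1574 days.

1574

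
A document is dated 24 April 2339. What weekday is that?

Monday

Doomsday rule: the anchor day for the 2300s is Wednesday. For year 39: 39÷12 = 3 r 3, and 3÷4 = 0, so 3+3+0 = 6.
Wednesday + 6 ≡ Tuesday — that's 2339's doomsday.
In April the doomsday date is Apr 4.
Apr 24 is 20 days after Apr 4; 20 mod 7 = 6, so Tuesday + 6 = Monday.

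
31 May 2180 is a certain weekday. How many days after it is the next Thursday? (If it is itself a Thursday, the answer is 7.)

May 31, 2180 is a Wednesday.
From Wednesday to the next Thursday is 1 day.

1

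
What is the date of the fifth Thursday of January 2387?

January 1, 2387 is a Thursday.
The first Thursday is therefore January 1 (same day).
The fifth Thursday is 1 + 4×7 = January 29.

January 29, 2387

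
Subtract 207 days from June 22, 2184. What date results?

−22 → May 31, 2184 (end of May, 31 days; 185 left).
−31 → Apr 30, 2184 (end of Apr, 30 days; 154 left).
−30 → Mar 31, 2184 (end of Mar, 31 days; 124 left).
−31 → Feb 29, 2184 (end of Feb, 29 days; 93 left).
−29 → Jan 31, 2184 (end of Jan, 31 days; 64 left).
−31 → Dec 31, 2183 (end of Dec, 31 days; 33 left).
−31 → Nov 30, 2183 (end of Nov, 30 days; 2 left).
−2 → Nov 28, 2183.

November 28, 2183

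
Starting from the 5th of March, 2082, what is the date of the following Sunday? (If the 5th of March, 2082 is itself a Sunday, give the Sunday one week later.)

March 8, 2082

Mar 5, 2082 is a Thursday.
From Thursday to the next Sunday is 3 days.
Mar 5, 2082 + 3 = Mar 8, 2082.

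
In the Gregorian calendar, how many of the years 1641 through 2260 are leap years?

Multiples of 4 in [1641,2260]: 155.
Of those, multiples of 100: 6 (not leap unless ÷400).
Multiples of 400: 1.
Leap years = 155 − 6 + 1 = 150.

150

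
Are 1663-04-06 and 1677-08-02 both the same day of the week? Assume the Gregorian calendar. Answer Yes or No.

No

From Apr 6, 1663 to Aug 2, 1677 is 5232 days.
5232 mod 7 = 3, so they are different weekdays.
(Apr 6, 1663 is a Friday; Aug 2, 1677 is a Monday.)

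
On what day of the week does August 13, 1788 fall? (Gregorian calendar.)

Doomsday rule: the anchor day for the 1700s is Sunday. For year 88: 88÷12 = 7 r 4, and 4÷4 = 1, so 7+4+1 = 12.
Sunday + 12 ≡ Friday — that's 1788's doomsday.
In August the doomsday date is Aug 8.
Aug 13 is 5 days after Aug 8; 5 mod 7 = 5, so Friday + 5 = Wednesday.

Wednesday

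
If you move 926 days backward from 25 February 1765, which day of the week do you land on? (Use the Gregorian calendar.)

First find the weekday of Feb 25, 1765. Doomsday rule: the anchor day for the 1700s is Sunday. For year 65: 65÷12 = 5 r 5, and 5÷4 = 1, so 5+5+1 = 11.
Sunday + 11 ≡ Thursday — that's 1765's doomsday.
In February the doomsday date is Feb 28 (1765 is not a leap year).
Feb 25 is 3 days before Feb 28; 3 mod 7 = 3, so Thursday − 3 = Monday.
926 mod 7 = 2, so 926 days before a Monday is Monday − 2 = Saturday.

Saturday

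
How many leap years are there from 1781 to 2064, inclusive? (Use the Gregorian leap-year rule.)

Multiples of 4 in [1781,2064]: 71.
Of those, multiples of 100: 3 (not leap unless ÷400).
Multiples of 400: 1.
Leap years = 71 − 3 + 1 = 69.

69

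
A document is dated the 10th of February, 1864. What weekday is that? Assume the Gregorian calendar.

Wednesday

Doomsday rule: the anchor day for the 1800s is Friday. For year 64: 64÷12 = 5 r 4, and 4÷4 = 1, so 5+4+1 = 10.
Friday + 10 ≡ Monday — that's 1864's doomsday.
In February the doomsday date is Feb 29 (1864 is a leap year (divisible by 4)).
Feb 10 is 19 days before Feb 29; 19 mod 7 = 5, so Monday − 5 = Wednesday.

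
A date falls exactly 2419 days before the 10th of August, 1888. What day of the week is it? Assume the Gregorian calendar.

Aug 10, 1888 is a Friday.
2419 mod 7 = 4, so 2419 days before a Friday is Friday − 4 = Monday.

Monday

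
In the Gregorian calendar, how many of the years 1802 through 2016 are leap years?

Multiples of 4 in [1802,2016]: 54.
Of those, multiples of 100: 2 (not leap unless ÷400).
Multiples of 400: 1.
Leap years = 54 − 2 + 1 = 53.

53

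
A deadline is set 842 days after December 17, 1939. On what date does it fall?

+366 (one year; includes Feb 29, 1940) → Dec 17, 1940 (476 left).
+365 (one year) → Dec 17, 1941 (111 left).
Dec has 31 days: +15 → Jan 1, 1942 (96 left).
Jan has 31 days: +31 → Feb 1, 1942 (65 left).
Feb has 28 days: +28 → Mar 1, 1942 (37 left).
Mar has 31 days: +31 → Apr 1, 1942 (6 left).
+6 → Apr 7, 1942.

April 7, 1942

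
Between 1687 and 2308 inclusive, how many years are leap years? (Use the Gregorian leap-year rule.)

150

Multiples of 4 in [1687,2308]: 156.
Of those, multiples of 100: 7 (not leap unless ÷400).
Multiples of 400: 1.
Leap years = 156 − 7 + 1 = 150.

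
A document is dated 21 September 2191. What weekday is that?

Doomsday rule: the anchor day for the 2100s is Sunday. For year 91: 91÷12 = 7 r 7, and 7÷4 = 1, so 7+7+1 = 15.
Sunday + 15 ≡ Monday — that's 2191's doomsday.
In September the doomsday date is Sep 5.
Sep 21 is 16 days after Sep 5; 16 mod 7 = 2, so Monday + 2 = Wednesday.

Wednesday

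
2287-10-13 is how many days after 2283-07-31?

Jul 31, 2283 → Jul 31, 2284: 366 days (Feb 29, 2284 is in that span).
Jul 31, 2284 → Jul 31, 2285: 365 days.
Jul 31, 2285 → Jul 31, 2286: 365 days.
Jul 31, 2286 → Jul 31, 2287: 365 days.
Jul 31, 2287 → Aug 31, 2287: 31 days (July has 31).
Aug 31, 2287 → Sep 30, 2287: 30 days (August has 31).
Sep 30, 2287 → Oct 13, 2287: 13 days.
Total: 1535 days.

1535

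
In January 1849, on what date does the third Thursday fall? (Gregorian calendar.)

January 18, 1849

January 1, 1849 is a Monday.
The first Thursday is therefore January 4 (3 days later).
The third Thursday is 4 + 2×7 = January 18.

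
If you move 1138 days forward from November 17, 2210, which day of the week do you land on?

Wednesday

First find the weekday of Nov 17, 2210. Doomsday rule: the anchor day for the 2200s is Friday. For year 10: 10÷12 = 0 r 10, and 10÷4 = 2, so 0+10+2 = 12.
Friday + 12 ≡ Wednesday — that's 2210's doomsday.
In November the doomsday date is Nov 7.
Nov 17 is 10 days after Nov 7; 10 mod 7 = 3, so Wednesday + 3 = Saturday.
1138 mod 7 = 4, so 1138 days after a Saturday is Saturday + 4 = Wednesday.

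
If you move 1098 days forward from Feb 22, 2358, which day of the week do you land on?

Feb 22, 2358 is a Saturday.
1098 mod 7 = 6, so 1098 days after a Saturday is Saturday + 6 = Friday.

Friday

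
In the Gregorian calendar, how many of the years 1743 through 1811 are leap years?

16

Multiples of 4 in [1743,1811]: 17.
Of those, multiples of 100: 1 (not leap unless ÷400).
Multiples of 400: 0.
Leap years = 17 − 1 + 0 = 16.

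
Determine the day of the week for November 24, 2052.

Doomsday rule: the anchor day for the 2000s is Tuesday. For year 52: 52÷12 = 4 r 4, and 4÷4 = 1, so 4+4+1 = 9.
Tuesday + 9 ≡ Thursday — that's 2052's doomsday.
In November the doomsday date is Nov 7.
Nov 24 is 17 days after Nov 7; 17 mod 7 = 3, so Thursday + 3 = Sunday.

Sunday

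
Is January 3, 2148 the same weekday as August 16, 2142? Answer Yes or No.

From Aug 16, 2142 to Jan 3, 2148 is 1966 days.
1966 mod 7 = 6, so they are different weekdays.
(Aug 16, 2142 is a Thursday; Jan 3, 2148 is a Wednesday.)

No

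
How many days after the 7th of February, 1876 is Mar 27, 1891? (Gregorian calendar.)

Feb 7, 1876 → Feb 7, 1877: 366 days (Feb 29, 1876 is in that span).
Feb 7, 1877 → Feb 7, 1878: 365 days.
Feb 7, 1878 → Feb 7, 1879: 365 days.
Feb 7, 1879 → Feb 7, 1880: 365 days.
Feb 7, 1880 → Feb 7, 1881: 366 days (Feb 29, 1880 is in that span).
Feb 7, 1881 → Feb 7, 1882: 365 days.
Feb 7, 1882 → Feb 7, 1883: 365 days.
Feb 7, 1883 → Feb 7, 1884: 365 days.
Feb 7, 1884 → Feb 7, 1885: 366 days (Feb 29, 1884 is in that span).
Feb 7, 1885 → Feb 7, 1886: 365 days.
Feb 7, 1886 → Feb 7, 1887: 365 days.
Feb 7, 1887 → Feb 7, 1888: 365 days.
Feb 7, 1888 → Feb 7, 1889: 366 days (Feb 29, 1888 is in that span).
Feb 7, 1889 → Feb 7, 1890: 365 days.
Feb 7, 1890 → Feb 7, 1891: 365 days.
Feb 7, 1891 → Mar 7, 1891: 28 days (February has 28).
Mar 7, 1891 → Mar 27, 1891: 20 days.
Total: 5527 days.

5527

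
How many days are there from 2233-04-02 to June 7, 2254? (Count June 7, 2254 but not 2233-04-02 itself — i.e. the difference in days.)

Apr 2, 2233 → Apr 2, 2234: 365 days.
Apr 2, 2234 → Apr 2, 2235: 365 days.
Apr 2, 2235 → Apr 2, 2236: 366 days (Feb 29, 2236 is in that span).
Apr 2, 2236 → Apr 2, 2237: 365 days.
Apr 2, 2237 → Apr 2, 2238: 365 days.
Apr 2, 2238 → Apr 2, 2239: 365 days.
Apr 2, 2239 → Apr 2, 2240: 366 days (Feb 29, 2240 is in that span).
Apr 2, 2240 → Apr 2, 2241: 365 days.
Apr 2, 2241 → Apr 2, 2242: 365 days.
Apr 2, 2242 → Apr 2, 2243: 365 days.
Apr 2, 2243 → Apr 2, 2244: 366 days (Feb 29, 2244 is in that span).
Apr 2, 2244 → Apr 2, 2245: 365 days.
Apr 2, 2245 → Apr 2, 2246: 365 days.
Apr 2, 2246 → Apr 2, 2247: 365 days.
Apr 2, 2247 → Apr 2, 2248: 366 days (Feb 29, 2248 is in that span).
Apr 2, 2248 → Apr 2, 2249: 365 days.
Apr 2, 2249 → Apr 2, 2250: 365 days.
Apr 2, 2250 → Apr 2, 2251: 365 days.
Apr 2, 2251 → Apr 2, 2252: 366 days (Feb 29, 2252 is in that span).
Apr 2, 2252 → Apr 2, 2253: 365 days.
Apr 2, 2253 → Apr 2, 2254: 365 days.
Apr 2, 2254 → May 2, 2254: 30 days (April has 30).
May 2, 2254 → Jun 2, 2254: 31 days (May has 31).
Jun 2, 2254 → Jun 7, 2254: 5 days.
Total: 7736 days.

7736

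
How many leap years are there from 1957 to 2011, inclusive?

Multiples of 4 in [1957,2011]: 13.
Of those, multiples of 100: 1 (not leap unless ÷400).
Multiples of 400: 1.
Leap years = 13 − 1 + 1 = 13.

13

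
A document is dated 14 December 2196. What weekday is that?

Wednesday

Doomsday rule: the anchor day for the 2100s is Sunday. For year 96: 96÷12 = 8 r 0, and 0÷4 = 0, so 8+0+0 = 8.
Sunday + 8 ≡ Monday — that's 2196's doomsday.
In December the doomsday date is Dec 12.
Dec 14 is 2 days after Dec 12; 2 mod 7 = 2, so Monday + 2 = Wednesday.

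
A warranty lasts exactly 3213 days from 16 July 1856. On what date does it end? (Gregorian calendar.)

+365 (one year) → Jul 16, 1857 (2848 left).
+365 (one year) → Jul 16, 1858 (2483 left).
+365 (one year) → Jul 16, 1859 (2118 left).
+366 (one year; includes Feb 29, 1860) → Jul 16, 1860 (1752 left).
+365 (one year) → Jul 16, 1861 (1387 left).
+365 (one year) → Jul 16, 1862 (1022 left).
+365 (one year) → Jul 16, 1863 (657 left).
+366 (one year; includes Feb 29, 1864) → Jul 16, 1864 (291 left).
Jul has 31 days: +16 → Aug 1, 1864 (275 left).
Aug has 31 days: +31 → Sep 1, 1864 (244 left).
Sep has 30 days: +30 → Oct 1, 1864 (214 left).
Oct has 31 days: +31 → Nov 1, 1864 (183 left).
Nov has 30 days: +30 → Dec 1, 1864 (153 left).
Dec has 31 days: +31 → Jan 1, 1865 (122 left).
Jan has 31 days: +31 → Feb 1, 1865 (91 left).
Feb has 28 days: +28 → Mar 1, 1865 (63 left).
Mar has 31 days: +31 → Apr 1, 1865 (32 left).
Apr has 30 days: +30 → May 1, 1865 (2 left).
+2 → May 3, 1865.

May 3, 1865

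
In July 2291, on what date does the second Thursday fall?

July 1, 2291 is a Wednesday.
The first Thursday is therefore July 2 (1 days later).
The second Thursday is 2 + 1×7 = July 9.

July 9, 2291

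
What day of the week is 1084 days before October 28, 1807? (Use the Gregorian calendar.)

Oct 28, 1807 is a Wednesday.
1084 mod 7 = 6, so 1084 days before a Wednesday is Wednesday − 6 = Thursday.

Thursday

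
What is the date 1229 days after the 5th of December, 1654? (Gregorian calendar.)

+365 (one year) → Dec 5, 1655 (864 left).
+366 (one year; includes Feb 29, 1656) → Dec 5, 1656 (498 left).
+365 (one year) → Dec 5, 1657 (133 left).
Dec has 31 days: +27 → Jan 1, 1658 (106 left).
Jan has 31 days: +31 → Feb 1, 1658 (75 left).
Feb has 28 days: +28 → Mar 1, 1658 (47 left).
Mar has 31 days: +31 → Apr 1, 1658 (16 left).
+16 → Apr 17, 1658.

April 17, 1658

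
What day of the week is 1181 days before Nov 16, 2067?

Nov 16, 2067 is a Wednesday.
1181 mod 7 = 5, so 1181 days before a Wednesday is Wednesday − 5 = Friday.

Friday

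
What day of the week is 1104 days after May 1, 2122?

May 1, 2122 is a Friday.
1104 mod 7 = 5, so 1104 days after a Friday is Friday + 5 = Wednesday.

Wednesday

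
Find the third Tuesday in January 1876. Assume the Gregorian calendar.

January 18, 1876

January 1, 1876 is a Saturday.
The first Tuesday is therefore January 4 (3 days later).
The third Tuesday is 4 + 2×7 = January 18.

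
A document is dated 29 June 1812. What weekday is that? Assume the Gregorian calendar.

Monday

Doomsday rule: the anchor day for the 1800s is Friday. For year 12: 12÷12 = 1 r 0, and 0÷4 = 0, so 1+0+0 = 1.
Friday + 1 ≡ Saturday — that's 1812's doomsday.
In June the doomsday date is Jun 6.
Jun 29 is 23 days after Jun 6; 23 mod 7 = 2, so Saturday + 2 = Monday.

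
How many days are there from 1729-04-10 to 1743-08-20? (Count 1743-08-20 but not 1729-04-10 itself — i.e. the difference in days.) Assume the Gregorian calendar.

Apr 10, 1729 → Apr 10, 1730: 365 days.
Apr 10, 1730 → Apr 10, 1731: 365 days.
Apr 10, 1731 → Apr 10, 1732: 366 days (Feb 29, 1732 is in that span).
Apr 10, 1732 → Apr 10, 1733: 365 days.
Apr 10, 1733 → Apr 10, 1734: 365 days.
Apr 10, 1734 → Apr 10, 1735: 365 days.
Apr 10, 1735 → Apr 10, 1736: 366 days (Feb 29, 1736 is in that span).
Apr 10, 1736 → Apr 10, 1737: 365 days.
Apr 10, 1737 → Apr 10, 1738: 365 days.
Apr 10, 1738 → Apr 10, 1739: 365 days.
Apr 10, 1739 → Apr 10, 1740: 366 days (Feb 29, 1740 is in that span).
Apr 10, 1740 → Apr 10, 1741: 365 days.
Apr 10, 1741 → Apr 10, 1742: 365 days.
Apr 10, 1742 → Apr 10, 1743: 365 days.
Apr 10, 1743 → May 10, 1743: 30 days (April has 30).
May 10, 1743 → Jun 10, 1743: 31 days (May has 31).
Jun 10, 1743 → Jul 10, 1743: 30 days (June has 30).
Jul 10, 1743 → Aug 10, 1743: 31 days (July has 31).
Aug 10, 1743 → Aug 20, 1743: 10 days.
Total: 5245 days.

5245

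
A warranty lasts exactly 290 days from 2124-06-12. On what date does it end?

Jun has 30 days: +19 → Jul 1, 2124 (271 left).
Jul has 31 days: +31 → Aug 1, 2124 (240 left).
Aug has 31 days: +31 → Sep 1, 2124 (209 left).
Sep has 30 days: +30 → Oct 1, 2124 (179 left).
Oct has 31 days: +31 → Nov 1, 2124 (148 left).
Nov has 30 days: +30 → Dec 1, 2124 (118 left).
Dec has 31 days: +31 → Jan 1, 2125 (87 left).
Jan has 31 days: +31 → Feb 1, 2125 (56 left).
Feb has 28 days: +28 → Mar 1, 2125 (28 left).
+28 → Mar 29, 2125.

March 29, 2125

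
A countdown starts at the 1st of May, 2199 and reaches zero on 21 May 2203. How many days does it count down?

May 1, 2199 → May 1, 2200: 365 days.
May 1, 2200 → May 1, 2201: 365 days.
May 1, 2201 → May 1, 2202: 365 days.
May 1, 2202 → Jun 1, 2202: 31 days (May has 31).
Jun 1, 2202 → Jul 1, 2202: 30 days (June has 30).
Jul 1, 2202 → Aug 1, 2202: 31 days (July has 31).
Aug 1, 2202 → Sep 1, 2202: 31 days (August has 31).
Sep 1, 2202 → Oct 1, 2202: 30 days (September has 30).
Oct 1, 2202 → Nov 1, 2202: 31 days (October has 31).
Nov 1, 2202 → Dec 1, 2202: 30 days (November has 30).
Dec 1, 2202 → Jan 1, 2203: 31 days (December has 31).
Jan 1, 2203 → Feb 1, 2203: 31 days (January has 31).
Feb 1, 2203 → Mar 1, 2203: 28 days (February has 28).
Mar 1, 2203 → Apr 1, 2203: 31 days (March has 31).
Apr 1, 2203 → May 1, 2203: 30 days (April has 30).
May 1, 2203 → May 21, 2203: 20 days.
Total: 1480 days.

1480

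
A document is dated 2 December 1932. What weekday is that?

January 1, 1932 is a Friday.
Jan 1, 1932 → Feb 1, 1932: 31 days (January has 31).
Feb 1, 1932 → Mar 1, 1932: 29 days (February has 29).
Mar 1, 1932 → Apr 1, 1932: 31 days (March has 31).
Apr 1, 1932 → May 1, 1932: 30 days (April has 30).
May 1, 1932 → Jun 1, 1932: 31 days (May has 31).
Jun 1, 1932 → Jul 1, 1932: 30 days (June has 30).
Jul 1, 1932 → Aug 1, 1932: 31 days (July has 31).
Aug 1, 1932 → Sep 1, 1932: 31 days (August has 31).
Sep 1, 1932 → Oct 1, 1932: 30 days (September has 30).
Oct 1, 1932 → Nov 1, 1932: 31 days (October has 31).
Nov 1, 1932 → Dec 1, 1932: 30 days (November has 30).
Dec 1, 1932 → Dec 2, 1932: 1 days.
Total: 336 days.
336 mod 7 = 0, so Friday + 0 = Friday.

Friday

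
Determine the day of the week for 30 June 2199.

January 1, 2199 is a Tuesday.
Jan 1, 2199 → Feb 1, 2199: 31 days (January has 31).
Feb 1, 2199 → Mar 1, 2199: 28 days (February has 28).
Mar 1, 2199 → Apr 1, 2199: 31 days (March has 31).
Apr 1, 2199 → May 1, 2199: 30 days (April has 30).
May 1, 2199 → Jun 1, 2199: 31 days (May has 31).
Jun 1, 2199 → Jun 30, 2199: 29 days.
Total: 180 days.
180 mod 7 = 5, so Tuesday + 5 = Sunday.

Sunday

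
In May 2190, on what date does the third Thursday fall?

May 1, 2190 is a Saturday.
The first Thursday is therefore May 6 (5 days later).
The third Thursday is 6 + 2×7 = May 20.

May 20, 2190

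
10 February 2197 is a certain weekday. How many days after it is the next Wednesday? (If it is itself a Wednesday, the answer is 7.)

Feb 10, 2197 is a Friday.
From Friday to the next Wednesday is 5 days.

5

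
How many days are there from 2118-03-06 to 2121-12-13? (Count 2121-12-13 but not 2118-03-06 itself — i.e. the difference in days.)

1378

Mar 6, 2118 → Mar 6, 2119: 365 days.
Mar 6, 2119 → Mar 6, 2120: 366 days (Feb 29, 2120 is in that span).
Mar 6, 2120 → Mar 6, 2121: 365 days.
Mar 6, 2121 → Apr 6, 2121: 31 days (March has 31).
Apr 6, 2121 → May 6, 2121: 30 days (April has 30).
May 6, 2121 → Jun 6, 2121: 31 days (May has 31).
Jun 6, 2121 → Jul 6, 2121: 30 days (June has 30).
Jul 6, 2121 → Aug 6, 2121: 31 days (July has 31).
Aug 6, 2121 → Sep 6, 2121: 31 days (August has 31).
Sep 6, 2121 → Oct 6, 2121: 30 days (September has 30).
Oct 6, 2121 → Nov 6, 2121: 31 days (October has 31).
Nov 6, 2121 → Dec 6, 2121: 30 days (November has 30).
Dec 6, 2121 → Dec 13, 2121: 7 days.
Total: 1378 days.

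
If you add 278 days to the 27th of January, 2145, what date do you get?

November 1, 2145

Jan has 31 days: +5 → Feb 1, 2145 (273 left).
Feb has 28 days: +28 → Mar 1, 2145 (245 left).
Mar has 31 days: +31 → Apr 1, 2145 (214 left).
Apr has 30 days: +30 → May 1, 2145 (184 left).
May has 31 days: +31 → Jun 1, 2145 (153 left).
Jun has 30 days: +30 → Jul 1, 2145 (123 left).
Jul has 31 days: +31 → Aug 1, 2145 (92 left).
Aug has 31 days: +31 → Sep 1, 2145 (61 left).
Sep has 30 days: +30 → Oct 1, 2145 (31 left).
Oct has 31 days: +31 → Nov 1, 2145 (0 left).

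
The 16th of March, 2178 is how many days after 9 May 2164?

5059

May 9, 2164 → May 9, 2165: 365 days.
May 9, 2165 → May 9, 2166: 365 days.
May 9, 2166 → May 9, 2167: 365 days.
May 9, 2167 → May 9, 2168: 366 days (Feb 29, 2168 is in that span).
May 9, 2168 → May 9, 2169: 365 days.
May 9, 2169 → May 9, 2170: 365 days.
May 9, 2170 → May 9, 2171: 365 days.
May 9, 2171 → May 9, 2172: 366 days (Feb 29, 2172 is in that span).
May 9, 2172 → May 9, 2173: 365 days.
May 9, 2173 → May 9, 2174: 365 days.
May 9, 2174 → May 9, 2175: 365 days.
May 9, 2175 → May 9, 2176: 366 days (Feb 29, 2176 is in that span).
May 9, 2176 → May 9, 2177: 365 days.
May 9, 2177 → Jun 9, 2177: 31 days (May has 31).
Jun 9, 2177 → Jul 9, 2177: 30 days (June has 30).
Jul 9, 2177 → Aug 9, 2177: 31 days (July has 31).
Aug 9, 2177 → Sep 9, 2177: 31 days (August has 31).
Sep 9, 2177 → Oct 9, 2177: 30 days (September has 30).
Oct 9, 2177 → Nov 9, 2177: 31 days (October has 31).
Nov 9, 2177 → Dec 9, 2177: 30 days (November has 30).
Dec 9, 2177 → Jan 9, 2178: 31 days (December has 31).
Jan 9, 2178 → Feb 9, 2178: 31 days (January has 31).
Feb 9, 2178 → Mar 9, 2178: 28 days (February has 28).
Mar 9, 2178 → Mar 16, 2178: 7 days.
Total: 5059 days.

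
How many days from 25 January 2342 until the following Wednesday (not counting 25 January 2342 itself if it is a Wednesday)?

3

Jan 25, 2342 is a Sunday.
From Sunday to the next Wednesday is 3 days.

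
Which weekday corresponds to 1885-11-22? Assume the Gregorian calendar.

Sunday

Doomsday rule: the anchor day for the 1800s is Friday. For year 85: 85÷12 = 7 r 1, and 1÷4 = 0, so 7+1+0 = 8.
Friday + 8 ≡ Saturday — that's 1885's doomsday.
In November the doomsday date is Nov 7.
Nov 22 is 15 days after Nov 7; 15 mod 7 = 1, so Saturday + 1 = Sunday.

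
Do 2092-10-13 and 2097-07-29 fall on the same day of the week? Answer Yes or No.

From Oct 13, 2092 to Jul 29, 2097 is 1750 days.
1750 mod 7 = 0, so they are the same weekday.
(Oct 13, 2092 is a Monday; Jul 29, 2097 is a Monday.)

Yes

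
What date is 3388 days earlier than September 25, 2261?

−365 (one year) → Sep 25, 2260 (3023 left).
−366 (one year; includes Feb 29, 2260) → Sep 25, 2259 (2657 left).
−365 (one year) → Sep 25, 2258 (2292 left).
−365 (one year) → Sep 25, 2257 (1927 left).
−365 (one year) → Sep 25, 2256 (1562 left).
−366 (one year; includes Feb 29, 2256) → Sep 25, 2255 (1196 left).
−365 (one year) → Sep 25, 2254 (831 left).
−365 (one year) → Sep 25, 2253 (466 left).
−365 (one year) → Sep 25, 2252 (101 left).
−25 → Aug 31, 2252 (end of Aug, 31 days; 76 left).
−31 → Jul 31, 2252 (end of Jul, 31 days; 45 left).
−31 → Jun 30, 2252 (end of Jun, 30 days; 14 left).
−14 → Jun 16, 2252.

June 16, 2252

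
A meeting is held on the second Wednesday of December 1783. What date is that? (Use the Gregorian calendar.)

December 10, 1783

December 1, 1783 is a Monday.
The first Wednesday is therefore December 3 (2 days later).
The second Wednesday is 3 + 1×7 = December 10.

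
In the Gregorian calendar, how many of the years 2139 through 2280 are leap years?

35

Multiples of 4 in [2139,2280]: 36.
Of those, multiples of 100: 1 (not leap unless ÷400).
Multiples of 400: 0.
Leap years = 36 − 1 + 0 = 35.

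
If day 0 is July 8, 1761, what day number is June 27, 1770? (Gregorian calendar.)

Jul 8, 1761 → Jul 8, 1762: 365 days.
Jul 8, 1762 → Jul 8, 1763: 365 days.
Jul 8, 1763 → Jul 8, 1764: 366 days (Feb 29, 1764 is in that span).
Jul 8, 1764 → Jul 8, 1765: 365 days.
Jul 8, 1765 → Jul 8, 1766: 365 days.
Jul 8, 1766 → Jul 8, 1767: 365 days.
Jul 8, 1767 → Jul 8, 1768: 366 days (Feb 29, 1768 is in that span).
Jul 8, 1768 → Jul 8, 1769: 365 days.
Jul 8, 1769 → Aug 8, 1769: 31 days (July has 31).
Aug 8, 1769 → Sep 8, 1769: 31 days (August has 31).
Sep 8, 1769 → Oct 8, 1769: 30 days (September has 30).
Oct 8, 1769 → Nov 8, 1769: 31 days (October has 31).
Nov 8, 1769 → Dec 8, 1769: 30 days (November has 30).
Dec 8, 1769 → Jan 8, 1770: 31 days (December has 31).
Jan 8, 1770 → Feb 8, 1770: 31 days (January has 31).
Feb 8, 1770 → Mar 8, 1770: 28 days (February has 28).
Mar 8, 1770 → Apr 8, 1770: 31 days (March has 31).
Apr 8, 1770 → May 8, 1770: 30 days (April has 30).
May 8, 1770 → Jun 8, 1770: 31 days (May has 31).
Jun 8, 1770 → Jun 27, 1770: 19 days.
Total: 3276 days.

3276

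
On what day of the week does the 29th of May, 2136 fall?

Doomsday rule: the anchor day for the 2100s is Sunday. For year 36: 36÷12 = 3 r 0, and 0÷4 = 0, so 3+0+0 = 3.
Sunday + 3 ≡ Wednesday — that's 2136's doomsday.
In May the doomsday date is May 9.
May 29 is 20 days after May 9; 20 mod 7 = 6, so Wednesday + 6 = Tuesday.

Tuesday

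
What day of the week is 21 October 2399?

Doomsday rule: the anchor day for the 2300s is Wednesday. For year 99: 99÷12 = 8 r 3, and 3÷4 = 0, so 8+3+0 = 11.
Wednesday + 11 ≡ Sunday — that's 2399's doomsday.
In October the doomsday date is Oct 10.
Oct 21 is 11 days after Oct 10; 11 mod 7 = 4, so Sunday + 4 = Thursday.

Thursday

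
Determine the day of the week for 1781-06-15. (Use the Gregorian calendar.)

Doomsday rule: the anchor day for the 1700s is Sunday. For year 81: 81÷12 = 6 r 9, and 9÷4 = 2, so 6+9+2 = 17.
Sunday + 17 ≡ Wednesday — that's 1781's doomsday.
In June the doomsday date is Jun 6.
Jun 15 is 9 days after Jun 6; 9 mod 7 = 2, so Wednesday + 2 = Friday.

Friday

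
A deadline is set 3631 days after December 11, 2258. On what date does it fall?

+365 (one year) → Dec 11, 2259 (3266 left).
+366 (one year; includes Feb 29, 2260) → Dec 11, 2260 (2900 left).
+365 (one year) → Dec 11, 2261 (2535 left).
+365 (one year) → Dec 11, 2262 (2170 left).
+365 (one year) → Dec 11, 2263 (1805 left).
+366 (one year; includes Feb 29, 2264) → Dec 11, 2264 (1439 left).
+365 (one year) → Dec 11, 2265 (1074 left).
+365 (one year) → Dec 11, 2266 (709 left).
+365 (one year) → Dec 11, 2267 (344 left).
Dec has 31 days: +21 → Jan 1, 2268 (323 left).
Jan has 31 days: +31 → Feb 1, 2268 (292 left).
Feb has 29 days: +29 → Mar 1, 2268 (263 left).
Mar has 31 days: +31 → Apr 1, 2268 (232 left).
Apr has 30 days: +30 → May 1, 2268 (202 left).
May has 31 days: +31 → Jun 1, 2268 (171 left).
Jun has 30 days: +30 → Jul 1, 2268 (141 left).
Jul has 31 days: +31 → Aug 1, 2268 (110 left).
Aug has 31 days: +31 → Sep 1, 2268 (79 left).
Sep has 30 days: +30 → Oct 1, 2268 (49 left).
Oct has 31 days: +31 → Nov 1, 2268 (18 left).
+18 → Nov 19, 2268.

November 19, 2268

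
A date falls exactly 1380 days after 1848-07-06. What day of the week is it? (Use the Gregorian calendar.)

First find the weekday of Jul 6, 1848. Doomsday rule: the anchor day for the 1800s is Friday. For year 48: 48÷12 = 4 r 0, and 0÷4 = 0, so 4+0+0 = 4.
Friday + 4 ≡ Tuesday — that's 1848's doomsday.
In July the doomsday date is Jul 11.
Jul 6 is 5 days before Jul 11; 5 mod 7 = 5, so Tuesday − 5 = Thursday.
1380 mod 7 = 1, so 1380 days after a Thursday is Thursday + 1 = Friday.

Friday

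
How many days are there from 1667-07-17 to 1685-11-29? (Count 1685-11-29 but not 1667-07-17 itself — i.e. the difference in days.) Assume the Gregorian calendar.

6710

Jul 17, 1667 → Jul 17, 1668: 366 days (Feb 29, 1668 is in that span).
Jul 17, 1668 → Jul 17, 1669: 365 days.
Jul 17, 1669 → Jul 17, 1670: 365 days.
Jul 17, 1670 → Jul 17, 1671: 365 days.
Jul 17, 1671 → Jul 17, 1672: 366 days (Feb 29, 1672 is in that span).
Jul 17, 1672 → Jul 17, 1673: 365 days.
Jul 17, 1673 → Jul 17, 1674: 365 days.
Jul 17, 1674 → Jul 17, 1675: 365 days.
Jul 17, 1675 → Jul 17, 1676: 366 days (Feb 29, 1676 is in that span).
Jul 17, 1676 → Jul 17, 1677: 365 days.
Jul 17, 1677 → Jul 17, 1678: 365 days.
Jul 17, 1678 → Jul 17, 1679: 365 days.
Jul 17, 1679 → Jul 17, 1680: 366 days (Feb 29, 1680 is in that span).
Jul 17, 1680 → Jul 17, 1681: 365 days.
Jul 17, 1681 → Jul 17, 1682: 365 days.
Jul 17, 1682 → Jul 17, 1683: 365 days.
Jul 17, 1683 → Jul 17, 1684: 366 days (Feb 29, 1684 is in that span).
Jul 17, 1684 → Jul 17, 1685: 365 days.
Jul 17, 1685 → Aug 17, 1685: 31 days (July has 31).
Aug 17, 1685 → Sep 17, 1685: 31 days (August has 31).
Sep 17, 1685 → Oct 17, 1685: 30 days (September has 30).
Oct 17, 1685 → Nov 17, 1685: 31 days (October has 31).
Nov 17, 1685 → Nov 29, 1685: 12 days.
Total: 6710 days.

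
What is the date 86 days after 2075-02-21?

Feb has 28 days: +8 → Mar 1, 2075 (78 left).
Mar has 31 days: +31 → Apr 1, 2075 (47 left).
Apr has 30 days: +30 → May 1, 2075 (17 left).
+17 → May 18, 2075.

May 18, 2075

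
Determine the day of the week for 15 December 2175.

Doomsday rule: the anchor day for the 2100s is Sunday. For year 75: 75÷12 = 6 r 3, and 3÷4 = 0, so 6+3+0 = 9.
Sunday + 9 ≡ Tuesday — that's 2175's doomsday.
In December the doomsday date is Dec 12.
Dec 15 is 3 days after Dec 12; 3 mod 7 = 3, so Tuesday + 3 = Friday.

Friday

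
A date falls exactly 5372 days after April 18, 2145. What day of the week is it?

First find the weekday of Apr 18, 2145. Doomsday rule: the anchor day for the 2100s is Sunday. For year 45: 45÷12 = 3 r 9, and 9÷4 = 2, so 3+9+2 = 14.
Sunday + 14 ≡ Sunday — that's 2145's doomsday.
In April the doomsday date is Apr 4.
Apr 18 is 14 days after Apr 4; 14 mod 7 = 0, so Sunday + 0 = Sunday.
5372 mod 7 = 3, so 5372 days after a Sunday is Sunday + 3 = Wednesday.

Wednesday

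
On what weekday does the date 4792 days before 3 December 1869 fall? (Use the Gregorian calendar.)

Monday

First find the weekday of Dec 3, 1869. Doomsday rule: the anchor day for the 1800s is Friday. For year 69: 69÷12 = 5 r 9, and 9÷4 = 2, so 5+9+2 = 16.
Friday + 16 ≡ Sunday — that's 1869's doomsday.
In December the doomsday date is Dec 12.
Dec 3 is 9 days before Dec 12; 9 mod 7 = 2, so Sunday − 2 = Friday.
4792 mod 7 = 4, so 4792 days before a Friday is Friday − 4 = Monday.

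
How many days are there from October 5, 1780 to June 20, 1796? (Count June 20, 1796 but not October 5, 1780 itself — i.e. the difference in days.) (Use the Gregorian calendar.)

Oct 5, 1780 → Oct 5, 1781: 365 days.
Oct 5, 1781 → Oct 5, 1782: 365 days.
Oct 5, 1782 → Oct 5, 1783: 365 days.
Oct 5, 1783 → Oct 5, 1784: 366 days (Feb 29, 1784 is in that span).
Oct 5, 1784 → Oct 5, 1785: 365 days.
Oct 5, 1785 → Oct 5, 1786: 365 days.
Oct 5, 1786 → Oct 5, 1787: 365 days.
Oct 5, 1787 → Oct 5, 1788: 366 days (Feb 29, 1788 is in that span).
Oct 5, 1788 → Oct 5, 1789: 365 days.
Oct 5, 1789 → Oct 5, 1790: 365 days.
Oct 5, 1790 → Oct 5, 1791: 365 days.
Oct 5, 1791 → Oct 5, 1792: 366 days (Feb 29, 1792 is in that span).
Oct 5, 1792 → Oct 5, 1793: 365 days.
Oct 5, 1793 → Oct 5, 1794: 365 days.
Oct 5, 1794 → Oct 5, 1795: 365 days.
Oct 5, 1795 → Nov 5, 1795: 31 days (October has 31).
Nov 5, 1795 → Dec 5, 1795: 30 days (November has 30).
Dec 5, 1795 → Jan 5, 1796: 31 days (December has 31).
Jan 5, 1796 → Feb 5, 1796: 31 days (January has 31).
Feb 5, 1796 → Mar 5, 1796: 29 days (February has 29).
Mar 5, 1796 → Apr 5, 1796: 31 days (March has 31).
Apr 5, 1796 → May 5, 1796: 30 days (April has 30).
May 5, 1796 → Jun 5, 1796: 31 days (May has 31).
Jun 5, 1796 → Jun 20, 1796: 15 days.
Total: 5737 days.

5737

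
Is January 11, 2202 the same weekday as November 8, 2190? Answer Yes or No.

Yes

From Nov 8, 2190 to Jan 11, 2202 is 4081 days.
4081 mod 7 = 0, so they are the same weekday.
(Nov 8, 2190 is a Monday; Jan 11, 2202 is a Monday.)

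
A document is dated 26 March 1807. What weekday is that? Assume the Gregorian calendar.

Doomsday rule: the anchor day for the 1800s is Friday. For year 07: 7÷12 = 0 r 7, and 7÷4 = 1, so 0+7+1 = 8.
Friday + 8 ≡ Saturday — that's 1807's doomsday.
In March the doomsday date is Mar 14.
Mar 26 is 12 days after Mar 14; 12 mod 7 = 5, so Saturday + 5 = Thursday.

Thursday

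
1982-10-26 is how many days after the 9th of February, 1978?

1720

Feb 9, 1978 → Feb 9, 1979: 365 days.
Feb 9, 1979 → Feb 9, 1980: 365 days.
Feb 9, 1980 → Feb 9, 1981: 366 days (Feb 29, 1980 is in that span).
Feb 9, 1981 → Feb 9, 1982: 365 days.
Feb 9, 1982 → Mar 9, 1982: 28 days (February has 28).
Mar 9, 1982 → Apr 9, 1982: 31 days (March has 31).
Apr 9, 1982 → May 9, 1982: 30 days (April has 30).
May 9, 1982 → Jun 9, 1982: 31 days (May has 31).
Jun 9, 1982 → Jul 9, 1982: 30 days (June has 30).
Jul 9, 1982 → Aug 9, 1982: 31 days (July has 31).
Aug 9, 1982 → Sep 9, 1982: 31 days (August has 31).
Sep 9, 1982 → Oct 9, 1982: 30 days (September has 30).
Oct 9, 1982 → Oct 26, 1982: 17 days.
Total: 1720 days.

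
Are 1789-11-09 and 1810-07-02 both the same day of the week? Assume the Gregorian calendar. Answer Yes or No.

From Nov 9, 1789 to Jul 2, 1810 is 7539 days.
7539 mod 7 = 0, so they are the same weekday.
(Nov 9, 1789 is a Monday; Jul 2, 1810 is a Monday.)

Yes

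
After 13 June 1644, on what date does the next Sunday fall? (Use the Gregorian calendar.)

June 19, 1644

Jun 13, 1644 is a Monday.
From Monday to the next Sunday is 6 days.
Jun 13, 1644 + 6 = Jun 19, 1644.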